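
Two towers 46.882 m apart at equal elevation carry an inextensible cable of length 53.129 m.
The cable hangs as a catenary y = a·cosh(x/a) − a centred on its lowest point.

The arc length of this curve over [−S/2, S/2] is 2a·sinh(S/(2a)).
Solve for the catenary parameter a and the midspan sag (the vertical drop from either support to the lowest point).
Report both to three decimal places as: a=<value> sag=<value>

a=26.725 sag=10.957

seed: a₀ = √(S³/(24(L−S))) = √(46.882³/(24·6.247)) = 26.216084
iter 1: u=0.894146  f(a)=+2.545e-01  f'(a)=-5.158e-01  a ← 26.216084 − (+2.545e-01/-5.158e-01) = 26.709565
iter 2: u=0.877626  f(a)=+7.365e-03  f'(a)=-4.863e-01  a ← 26.709565 − (+7.365e-03/-4.863e-01) = 26.724708
iter 3: u=0.877128  f(a)=+6.573e-06  f'(a)=-4.855e-01  a ← 26.724708 − (+6.573e-06/-4.855e-01) = 26.724722
iter 4: u=0.877128  f(a)=+5.237e-12  f'(a)=-4.855e-01  a ← 26.724722 − (+5.237e-12/-4.855e-01) = 26.724722
converged: |Δa| < 1e-12 after 4 iterations
sag = a·(cosh(S/(2a)) − 1) = 26.724722·(cosh(0.877128) − 1) = 10.956619
T_max/T_min = cosh(S/(2a)) = 1.409981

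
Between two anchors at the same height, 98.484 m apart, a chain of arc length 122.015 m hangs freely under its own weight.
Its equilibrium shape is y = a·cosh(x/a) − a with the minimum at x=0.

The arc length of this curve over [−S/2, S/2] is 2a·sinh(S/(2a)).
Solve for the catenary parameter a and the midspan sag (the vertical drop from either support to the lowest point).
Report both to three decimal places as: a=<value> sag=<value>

seed: a₀ = √(S³/(24(L−S))) = √(98.484³/(24·23.531)) = 41.126590
iter 1: u=1.197328  f(a)=+1.745e+00  f'(a)=-1.317e+00  a ← 41.126590 − (+1.745e+00/-1.317e+00) = 42.451901
iter 2: u=1.159948  f(a)=+8.792e-02  f'(a)=-1.187e+00  a ← 42.451901 − (+8.792e-02/-1.187e+00) = 42.525950
iter 3: u=1.157928  f(a)=+2.493e-04  f'(a)=-1.181e+00  a ← 42.525950 − (+2.493e-04/-1.181e+00) = 42.526161
iter 4: u=1.157923  f(a)=+2.017e-09  f'(a)=-1.181e+00  a ← 42.526161 − (+2.017e-09/-1.181e+00) = 42.526161
iter 5: u=1.157923  f(a)=+2.842e-14  f'(a)=-1.181e+00  a ← 42.526161 − (+2.842e-14/-1.181e+00) = 42.526161
converged: |Δa| < 1e-12 after 5 iterations
sag = a·(cosh(S/(2a)) − 1) = 42.526161·(cosh(1.157923) − 1) = 31.840427
T_max/T_min = cosh(S/(2a)) = 1.748726

a=42.526 sag=31.840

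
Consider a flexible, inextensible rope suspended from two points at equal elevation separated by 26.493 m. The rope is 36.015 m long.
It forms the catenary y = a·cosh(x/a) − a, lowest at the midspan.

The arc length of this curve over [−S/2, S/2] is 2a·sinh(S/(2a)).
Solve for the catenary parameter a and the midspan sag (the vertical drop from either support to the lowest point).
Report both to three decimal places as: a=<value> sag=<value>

seed: a₀ = √(S³/(24(L−S))) = √(26.493³/(24·9.522)) = 9.020425
iter 1: u=1.468501  f(a)=+1.081e+00  f'(a)=-2.603e+00  a ← 9.020425 − (+1.081e+00/-2.603e+00) = 9.435730
iter 2: u=1.403866  f(a)=+7.914e-02  f'(a)=-2.235e+00  a ← 9.435730 − (+7.914e-02/-2.235e+00) = 9.471146
iter 3: u=1.398616  f(a)=+4.982e-04  f'(a)=-2.207e+00  a ← 9.471146 − (+4.982e-04/-2.207e+00) = 9.471371
iter 4: u=1.398583  f(a)=+2.002e-08  f'(a)=-2.206e+00  a ← 9.471371 − (+2.002e-08/-2.206e+00) = 9.471371
iter 5: u=1.398583  f(a)=-7.105e-15  f'(a)=-2.206e+00  a ← 9.471371 − (-7.105e-15/-2.206e+00) = 9.471371
converged: |Δa| < 1e-12 after 5 iterations
sag = a·(cosh(S/(2a)) − 1) = 9.471371·(cosh(1.398583) − 1) = 10.875052
T_max/T_min = cosh(S/(2a)) = 2.148202

a=9.471 sag=10.875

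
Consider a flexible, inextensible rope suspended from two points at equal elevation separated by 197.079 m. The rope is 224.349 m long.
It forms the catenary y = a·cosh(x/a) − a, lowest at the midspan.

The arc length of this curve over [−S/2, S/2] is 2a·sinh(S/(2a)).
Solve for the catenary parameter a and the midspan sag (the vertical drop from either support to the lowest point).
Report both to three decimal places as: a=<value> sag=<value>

seed: a₀ = √(S³/(24(L−S))) = √(197.079³/(24·27.270)) = 108.146467
iter 1: u=0.911167  f(a)=+1.155e+00  f'(a)=-5.474e-01  a ← 108.146467 − (+1.155e+00/-5.474e-01) = 110.255621
iter 2: u=0.893737  f(a)=+3.464e-02  f'(a)=-5.150e-01  a ← 110.255621 − (+3.464e-02/-5.150e-01) = 110.322886
iter 3: u=0.893192  f(a)=+3.332e-05  f'(a)=-5.140e-01  a ← 110.322886 − (+3.332e-05/-5.140e-01) = 110.322950
iter 4: u=0.893191  f(a)=+3.089e-11  f'(a)=-5.140e-01  a ← 110.322950 − (+3.089e-11/-5.140e-01) = 110.322950
converged: |Δa| < 1e-12 after 4 iterations
sag = a·(cosh(S/(2a)) − 1) = 110.322950·(cosh(0.893191) − 1) = 47.011953
T_max/T_min = cosh(S/(2a)) = 1.426130

a=110.323 sag=47.012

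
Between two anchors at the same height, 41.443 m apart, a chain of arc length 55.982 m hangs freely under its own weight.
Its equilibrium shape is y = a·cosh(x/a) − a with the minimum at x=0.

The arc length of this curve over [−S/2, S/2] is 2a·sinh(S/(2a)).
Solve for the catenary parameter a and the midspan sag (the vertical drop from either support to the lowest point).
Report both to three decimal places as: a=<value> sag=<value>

a=14.981 sag=16.767

seed: a₀ = √(S³/(24(L−S))) = √(41.443³/(24·14.539)) = 14.282489
iter 1: u=1.450833  f(a)=+1.609e+00  f'(a)=-2.498e+00  a ← 14.282489 − (+1.609e+00/-2.498e+00) = 14.926669
iter 2: u=1.388220  f(a)=+1.153e-01  f'(a)=-2.152e+00  a ← 14.926669 − (+1.153e-01/-2.152e+00) = 14.980239
iter 3: u=1.383256  f(a)=+6.924e-04  f'(a)=-2.126e+00  a ← 14.980239 − (+6.924e-04/-2.126e+00) = 14.980564
iter 4: u=1.383226  f(a)=+2.532e-08  f'(a)=-2.126e+00  a ← 14.980564 − (+2.532e-08/-2.126e+00) = 14.980564
iter 5: u=1.383226  f(a)=+7.105e-15  f'(a)=-2.126e+00  a ← 14.980564 − (+7.105e-15/-2.126e+00) = 14.980564
converged: |Δa| < 1e-12 after 5 iterations
sag = a·(cosh(S/(2a)) − 1) = 14.980564·(cosh(1.383226) − 1) = 16.767087
T_max/T_min = cosh(S/(2a)) = 2.119256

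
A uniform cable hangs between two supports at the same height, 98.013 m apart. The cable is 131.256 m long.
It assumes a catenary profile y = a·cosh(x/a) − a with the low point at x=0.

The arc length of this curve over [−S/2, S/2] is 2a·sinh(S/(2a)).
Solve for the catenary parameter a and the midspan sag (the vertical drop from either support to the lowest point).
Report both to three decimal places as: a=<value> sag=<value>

seed: a₀ = √(S³/(24(L−S))) = √(98.013³/(24·33.243)) = 34.353406
iter 1: u=1.426540  f(a)=+3.551e+00  f'(a)=-2.359e+00  a ← 34.353406 − (+3.551e+00/-2.359e+00) = 35.858797
iter 2: u=1.366652  f(a)=+2.468e-01  f'(a)=-2.041e+00  a ← 35.858797 − (+2.468e-01/-2.041e+00) = 35.979669
iter 3: u=1.362061  f(a)=+1.388e-03  f'(a)=-2.019e+00  a ← 35.979669 − (+1.388e-03/-2.019e+00) = 35.980357
iter 4: u=1.362035  f(a)=+4.448e-08  f'(a)=-2.018e+00  a ← 35.980357 − (+4.448e-08/-2.018e+00) = 35.980357
iter 5: u=1.362035  f(a)=+0.000e+00  f'(a)=-2.018e+00  a ← 35.980357 − (+0.000e+00/-2.018e+00) = 35.980357
converged: |Δa| < 1e-12 after 5 iterations
sag = a·(cosh(S/(2a)) − 1) = 35.980357·(cosh(1.362035) − 1) = 38.863617
T_max/T_min = cosh(S/(2a)) = 2.080134

a=35.980 sag=38.864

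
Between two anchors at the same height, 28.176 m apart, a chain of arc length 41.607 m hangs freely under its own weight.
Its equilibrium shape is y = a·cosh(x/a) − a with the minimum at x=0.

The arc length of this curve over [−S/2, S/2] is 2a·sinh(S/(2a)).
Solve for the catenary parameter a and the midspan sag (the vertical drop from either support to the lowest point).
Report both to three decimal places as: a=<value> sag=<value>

seed: a₀ = √(S³/(24(L−S))) = √(28.176³/(24·13.431)) = 8.330273
iter 1: u=1.691181  f(a)=+2.057e+00  f'(a)=-4.246e+00  a ← 8.330273 − (+2.057e+00/-4.246e+00) = 8.814657
iter 2: u=1.598247  f(a)=+1.930e-01  f'(a)=-3.483e+00  a ← 8.814657 − (+1.930e-01/-3.483e+00) = 8.870076
iter 3: u=1.588262  f(a)=+2.089e-03  f'(a)=-3.408e+00  a ← 8.870076 − (+2.089e-03/-3.408e+00) = 8.870689
iter 4: u=1.588152  f(a)=+2.507e-07  f'(a)=-3.408e+00  a ← 8.870689 − (+2.507e-07/-3.408e+00) = 8.870689
iter 5: u=1.588152  f(a)=+1.421e-14  f'(a)=-3.408e+00  a ← 8.870689 − (+1.421e-14/-3.408e+00) = 8.870689
converged: |Δa| < 1e-12 after 5 iterations
sag = a·(cosh(S/(2a)) − 1) = 8.870689·(cosh(1.588152) − 1) = 13.745118
T_max/T_min = cosh(S/(2a)) = 2.549498

a=8.871 sag=13.745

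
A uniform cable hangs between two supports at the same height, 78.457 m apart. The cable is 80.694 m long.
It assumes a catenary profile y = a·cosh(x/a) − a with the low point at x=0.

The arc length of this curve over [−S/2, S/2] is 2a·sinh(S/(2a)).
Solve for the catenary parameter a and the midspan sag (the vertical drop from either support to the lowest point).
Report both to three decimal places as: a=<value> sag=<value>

seed: a₀ = √(S³/(24(L−S))) = √(78.457³/(24·2.237)) = 94.843797
iter 1: u=0.413612  f(a)=+1.921e-02  f'(a)=-4.798e-02  a ← 94.843797 − (+1.921e-02/-4.798e-02) = 95.244196
iter 2: u=0.411873  f(a)=+1.223e-04  f'(a)=-4.737e-02  a ← 95.244196 − (+1.223e-04/-4.737e-02) = 95.246778
iter 3: u=0.411862  f(a)=+5.032e-09  f'(a)=-4.737e-02  a ← 95.246778 − (+5.032e-09/-4.737e-02) = 95.246778
iter 4: u=0.411862  f(a)=+1.421e-14  f'(a)=-4.737e-02  a ← 95.246778 − (+1.421e-14/-4.737e-02) = 95.246778
converged: |Δa| < 1e-12 after 4 iterations
sag = a·(cosh(S/(2a)) − 1) = 95.246778·(cosh(0.411862) − 1) = 8.193200
T_max/T_min = cosh(S/(2a)) = 1.086021

a=95.247 sag=8.193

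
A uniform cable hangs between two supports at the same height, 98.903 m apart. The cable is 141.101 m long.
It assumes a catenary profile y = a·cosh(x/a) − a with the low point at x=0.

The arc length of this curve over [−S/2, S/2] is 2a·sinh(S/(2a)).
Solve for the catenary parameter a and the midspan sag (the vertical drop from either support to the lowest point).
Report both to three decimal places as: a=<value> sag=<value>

a=32.719 sag=45.050

seed: a₀ = √(S³/(24(L−S))) = √(98.903³/(24·42.198)) = 30.907412
iter 1: u=1.599988  f(a)=+5.742e+00  f'(a)=-3.497e+00  a ← 30.907412 − (+5.742e+00/-3.497e+00) = 32.549682
iter 2: u=1.519262  f(a)=+4.894e-01  f'(a)=-2.924e+00  a ← 32.549682 − (+4.894e-01/-2.924e+00) = 32.717082
iter 3: u=1.511489  f(a)=+4.288e-03  f'(a)=-2.873e+00  a ← 32.717082 − (+4.288e-03/-2.873e+00) = 32.718575
iter 4: u=1.511420  f(a)=+3.354e-07  f'(a)=-2.872e+00  a ← 32.718575 − (+3.354e-07/-2.872e+00) = 32.718575
iter 5: u=1.511420  f(a)=+2.842e-14  f'(a)=-2.872e+00  a ← 32.718575 − (+2.842e-14/-2.872e+00) = 32.718575
converged: |Δa| < 1e-12 after 5 iterations
sag = a·(cosh(S/(2a)) − 1) = 32.718575·(cosh(1.511420) − 1) = 45.049530
T_max/T_min = cosh(S/(2a)) = 2.376879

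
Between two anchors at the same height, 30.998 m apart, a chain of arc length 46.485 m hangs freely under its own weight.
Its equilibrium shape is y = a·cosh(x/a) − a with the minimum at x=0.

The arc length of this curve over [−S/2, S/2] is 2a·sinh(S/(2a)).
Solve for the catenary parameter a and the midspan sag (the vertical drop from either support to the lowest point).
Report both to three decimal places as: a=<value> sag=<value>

a=9.558 sag=15.573

seed: a₀ = √(S³/(24(L−S))) = √(30.998³/(24·15.487)) = 8.951818
iter 1: u=1.731380  f(a)=+2.494e+00  f'(a)=-4.615e+00  a ← 8.951818 − (+2.494e+00/-4.615e+00) = 9.492266
iter 2: u=1.632803  f(a)=+2.437e-01  f'(a)=-3.753e+00  a ← 9.492266 − (+2.437e-01/-3.753e+00) = 9.557200
iter 3: u=1.621709  f(a)=+2.884e-03  f'(a)=-3.665e+00  a ← 9.557200 − (+2.884e-03/-3.665e+00) = 9.557987
iter 4: u=1.621576  f(a)=+4.143e-07  f'(a)=-3.664e+00  a ← 9.557987 − (+4.143e-07/-3.664e+00) = 9.557987
iter 5: u=1.621576  f(a)=+2.132e-14  f'(a)=-3.664e+00  a ← 9.557987 − (+2.132e-14/-3.664e+00) = 9.557987
converged: |Δa| < 1e-12 after 5 iterations
sag = a·(cosh(S/(2a)) − 1) = 9.557987·(cosh(1.621576) − 1) = 15.573048
T_max/T_min = cosh(S/(2a)) = 2.629323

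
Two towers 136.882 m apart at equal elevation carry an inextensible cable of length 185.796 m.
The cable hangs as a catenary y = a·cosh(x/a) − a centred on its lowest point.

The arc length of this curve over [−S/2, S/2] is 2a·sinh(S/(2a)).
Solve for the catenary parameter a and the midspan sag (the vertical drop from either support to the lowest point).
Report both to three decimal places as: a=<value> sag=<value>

seed: a₀ = √(S³/(24(L−S))) = √(136.882³/(24·48.914)) = 46.740925
iter 1: u=1.464263  f(a)=+5.520e+00  f'(a)=-2.577e+00  a ← 46.740925 − (+5.520e+00/-2.577e+00) = 48.882369
iter 2: u=1.400116  f(a)=+4.020e-01  f'(a)=-2.215e+00  a ← 48.882369 − (+4.020e-01/-2.215e+00) = 49.063891
iter 3: u=1.394936  f(a)=+2.502e-03  f'(a)=-2.187e+00  a ← 49.063891 − (+2.502e-03/-2.187e+00) = 49.065036
iter 4: u=1.394904  f(a)=+9.831e-08  f'(a)=-2.187e+00  a ← 49.065036 − (+9.831e-08/-2.187e+00) = 49.065036
iter 5: u=1.394904  f(a)=+2.842e-14  f'(a)=-2.187e+00  a ← 49.065036 − (+2.842e-14/-2.187e+00) = 49.065036
converged: |Δa| < 1e-12 after 5 iterations
sag = a·(cosh(S/(2a)) − 1) = 49.065036·(cosh(1.394904) − 1) = 55.994072
T_max/T_min = cosh(S/(2a)) = 2.141221

a=49.065 sag=55.994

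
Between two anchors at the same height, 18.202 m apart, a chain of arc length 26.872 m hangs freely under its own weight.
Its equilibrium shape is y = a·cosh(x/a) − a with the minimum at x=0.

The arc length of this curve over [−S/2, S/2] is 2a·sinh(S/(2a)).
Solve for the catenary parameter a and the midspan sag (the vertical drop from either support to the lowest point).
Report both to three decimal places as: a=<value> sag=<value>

seed: a₀ = √(S³/(24(L−S))) = √(18.202³/(24·8.670)) = 5.383485
iter 1: u=1.690541  f(a)=+1.327e+00  f'(a)=-4.241e+00  a ← 5.383485 − (+1.327e+00/-4.241e+00) = 5.696331
iter 2: u=1.597695  f(a)=+1.244e-01  f'(a)=-3.479e+00  a ← 5.696331 − (+1.244e-01/-3.479e+00) = 5.732095
iter 3: u=1.587727  f(a)=+1.345e-03  f'(a)=-3.404e+00  a ← 5.732095 − (+1.345e-03/-3.404e+00) = 5.732490
iter 4: u=1.587617  f(a)=+1.609e-07  f'(a)=-3.404e+00  a ← 5.732490 − (+1.609e-07/-3.404e+00) = 5.732490
iter 5: u=1.587617  f(a)=+3.553e-15  f'(a)=-3.404e+00  a ← 5.732490 − (+3.553e-15/-3.404e+00) = 5.732490
converged: |Δa| < 1e-12 after 5 iterations
sag = a·(cosh(S/(2a)) − 1) = 5.732490·(cosh(1.587617) − 1) = 8.875300
T_max/T_min = cosh(S/(2a)) = 2.548245

a=5.732 sag=8.875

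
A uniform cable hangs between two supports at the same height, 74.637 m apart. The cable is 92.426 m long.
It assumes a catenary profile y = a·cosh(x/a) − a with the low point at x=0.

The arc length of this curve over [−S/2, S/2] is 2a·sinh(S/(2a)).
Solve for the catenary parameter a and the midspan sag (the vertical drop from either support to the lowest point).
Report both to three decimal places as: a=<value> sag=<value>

seed: a₀ = √(S³/(24(L−S))) = √(74.637³/(24·17.789)) = 31.206846
iter 1: u=1.195843  f(a)=+1.316e+00  f'(a)=-1.312e+00  a ← 31.206846 − (+1.316e+00/-1.312e+00) = 32.210257
iter 2: u=1.158591  f(a)=+6.614e-02  f'(a)=-1.183e+00  a ← 32.210257 − (+6.614e-02/-1.183e+00) = 32.266177
iter 3: u=1.156583  f(a)=+1.866e-04  f'(a)=-1.176e+00  a ← 32.266177 − (+1.866e-04/-1.176e+00) = 32.266336
iter 4: u=1.156577  f(a)=+1.495e-09  f'(a)=-1.176e+00  a ← 32.266336 − (+1.495e-09/-1.176e+00) = 32.266336
iter 5: u=1.156577  f(a)=+1.421e-14  f'(a)=-1.176e+00  a ← 32.266336 − (+1.421e-14/-1.176e+00) = 32.266336
converged: |Δa| < 1e-12 after 5 iterations
sag = a·(cosh(S/(2a)) − 1) = 32.266336·(cosh(1.156577) − 1) = 24.096398
T_max/T_min = cosh(S/(2a)) = 1.746797

a=32.266 sag=24.096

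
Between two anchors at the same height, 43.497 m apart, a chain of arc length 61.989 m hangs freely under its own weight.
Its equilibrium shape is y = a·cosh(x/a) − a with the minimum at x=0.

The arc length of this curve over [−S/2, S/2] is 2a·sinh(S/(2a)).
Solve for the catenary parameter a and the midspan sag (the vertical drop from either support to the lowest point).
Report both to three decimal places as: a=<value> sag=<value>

seed: a₀ = √(S³/(24(L−S))) = √(43.497³/(24·18.492)) = 13.617312
iter 1: u=1.597121  f(a)=+2.507e+00  f'(a)=-3.475e+00  a ← 13.617312 − (+2.507e+00/-3.475e+00) = 14.338738
iter 2: u=1.516765  f(a)=+2.130e-01  f'(a)=-2.907e+00  a ← 14.338738 − (+2.130e-01/-2.907e+00) = 14.412000
iter 3: u=1.509055  f(a)=+1.853e-03  f'(a)=-2.857e+00  a ← 14.412000 − (+1.853e-03/-2.857e+00) = 14.412649
iter 4: u=1.508987  f(a)=+1.430e-07  f'(a)=-2.857e+00  a ← 14.412649 − (+1.430e-07/-2.857e+00) = 14.412649
iter 5: u=1.508987  f(a)=+0.000e+00  f'(a)=-2.857e+00  a ← 14.412649 − (+0.000e+00/-2.857e+00) = 14.412649
converged: |Δa| < 1e-12 after 5 iterations
sag = a·(cosh(S/(2a)) − 1) = 14.412649·(cosh(1.508987) − 1) = 19.768976
T_max/T_min = cosh(S/(2a)) = 2.371641

a=14.413 sag=19.769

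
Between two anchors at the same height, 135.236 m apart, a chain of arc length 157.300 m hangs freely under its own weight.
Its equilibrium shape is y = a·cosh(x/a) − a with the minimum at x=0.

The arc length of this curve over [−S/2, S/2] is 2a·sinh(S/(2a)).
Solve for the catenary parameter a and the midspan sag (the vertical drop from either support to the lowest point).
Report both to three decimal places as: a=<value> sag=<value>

a=69.956 sag=35.304

seed: a₀ = √(S³/(24(L−S))) = √(135.236³/(24·22.064)) = 68.342479
iter 1: u=0.989399  f(a)=+1.105e+00  f'(a)=-7.111e-01  a ← 68.342479 − (+1.105e+00/-7.111e-01) = 69.896941
iter 2: u=0.967396  f(a)=+3.884e-02  f'(a)=-6.620e-01  a ← 69.896941 − (+3.884e-02/-6.620e-01) = 69.955615
iter 3: u=0.966584  f(a)=+5.182e-05  f'(a)=-6.602e-01  a ← 69.955615 − (+5.182e-05/-6.602e-01) = 69.955694
iter 4: u=0.966583  f(a)=+9.246e-11  f'(a)=-6.602e-01  a ← 69.955694 − (+9.246e-11/-6.602e-01) = 69.955694
iter 5: u=0.966583  f(a)=+5.684e-14  f'(a)=-6.602e-01  a ← 69.955694 − (+5.684e-14/-6.602e-01) = 69.955694
converged: |Δa| < 1e-12 after 5 iterations
sag = a·(cosh(S/(2a)) − 1) = 69.955694·(cosh(0.966583) − 1) = 35.304088
T_max/T_min = cosh(S/(2a)) = 1.504664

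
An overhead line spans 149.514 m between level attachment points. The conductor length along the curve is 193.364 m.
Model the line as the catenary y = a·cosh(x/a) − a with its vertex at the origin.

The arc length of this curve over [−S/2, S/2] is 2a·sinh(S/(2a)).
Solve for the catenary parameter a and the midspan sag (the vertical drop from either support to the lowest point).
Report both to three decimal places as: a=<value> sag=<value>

seed: a₀ = √(S³/(24(L−S))) = √(149.514³/(24·43.850)) = 56.354989
iter 1: u=1.326537  f(a)=+4.024e+00  f'(a)=-1.848e+00  a ← 56.354989 − (+4.024e+00/-1.848e+00) = 58.532569
iter 2: u=1.277186  f(a)=+2.450e-01  f'(a)=-1.629e+00  a ← 58.532569 − (+2.450e-01/-1.629e+00) = 58.682949
iter 3: u=1.273913  f(a)=+1.038e-03  f'(a)=-1.615e+00  a ← 58.682949 − (+1.038e-03/-1.615e+00) = 58.683592
iter 4: u=1.273900  f(a)=+1.883e-08  f'(a)=-1.615e+00  a ← 58.683592 − (+1.883e-08/-1.615e+00) = 58.683592
iter 5: u=1.273900  f(a)=-2.842e-14  f'(a)=-1.615e+00  a ← 58.683592 − (-2.842e-14/-1.615e+00) = 58.683592
converged: |Δa| < 1e-12 after 5 iterations
sag = a·(cosh(S/(2a)) − 1) = 58.683592·(cosh(1.273900) − 1) = 54.414476
T_max/T_min = cosh(S/(2a)) = 1.927252

a=58.684 sag=54.414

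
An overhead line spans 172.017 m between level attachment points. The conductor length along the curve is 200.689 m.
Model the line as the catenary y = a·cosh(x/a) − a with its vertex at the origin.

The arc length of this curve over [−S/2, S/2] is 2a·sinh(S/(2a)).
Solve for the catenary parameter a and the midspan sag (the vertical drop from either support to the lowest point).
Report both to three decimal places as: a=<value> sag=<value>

a=88.077 sag=45.439

seed: a₀ = √(S³/(24(L−S))) = √(172.017³/(24·28.672)) = 86.004750
iter 1: u=1.000044  f(a)=+1.468e+00  f'(a)=-7.359e-01  a ← 86.004750 − (+1.468e+00/-7.359e-01) = 88.000157
iter 2: u=0.977368  f(a)=+5.266e-02  f'(a)=-6.839e-01  a ← 88.000157 − (+5.266e-02/-6.839e-01) = 88.077145
iter 3: u=0.976513  f(a)=+7.329e-05  f'(a)=-6.820e-01  a ← 88.077145 − (+7.329e-05/-6.820e-01) = 88.077253
iter 4: u=0.976512  f(a)=+1.424e-10  f'(a)=-6.820e-01  a ← 88.077253 − (+1.424e-10/-6.820e-01) = 88.077253
iter 5: u=0.976512  f(a)=-2.842e-14  f'(a)=-6.820e-01  a ← 88.077253 − (-2.842e-14/-6.820e-01) = 88.077253
converged: |Δa| < 1e-12 after 5 iterations
sag = a·(cosh(S/(2a)) − 1) = 88.077253·(cosh(0.976512) − 1) = 45.439118
T_max/T_min = cosh(S/(2a)) = 1.515901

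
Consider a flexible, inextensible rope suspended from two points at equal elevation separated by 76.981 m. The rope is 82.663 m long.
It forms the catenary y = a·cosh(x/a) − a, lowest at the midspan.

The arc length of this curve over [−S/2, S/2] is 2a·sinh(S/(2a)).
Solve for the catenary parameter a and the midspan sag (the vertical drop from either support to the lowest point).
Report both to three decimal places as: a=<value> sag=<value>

a=58.468 sag=13.134

seed: a₀ = √(S³/(24(L−S))) = √(76.981³/(24·5.682)) = 57.838775
iter 1: u=0.665479  f(a)=+1.272e-01  f'(a)=-2.053e-01  a ← 57.838775 − (+1.272e-01/-2.053e-01) = 58.458071
iter 2: u=0.658429  f(a)=+2.071e-03  f'(a)=-1.987e-01  a ← 58.458071 − (+2.071e-03/-1.987e-01) = 58.468495
iter 3: u=0.658312  f(a)=+5.696e-07  f'(a)=-1.986e-01  a ← 58.468495 − (+5.696e-07/-1.986e-01) = 58.468498
iter 4: u=0.658312  f(a)=+4.263e-14  f'(a)=-1.986e-01  a ← 58.468498 − (+4.263e-14/-1.986e-01) = 58.468498
converged: |Δa| < 1e-12 after 4 iterations
sag = a·(cosh(S/(2a)) − 1) = 58.468498·(cosh(0.658312) − 1) = 13.133584
T_max/T_min = cosh(S/(2a)) = 1.224627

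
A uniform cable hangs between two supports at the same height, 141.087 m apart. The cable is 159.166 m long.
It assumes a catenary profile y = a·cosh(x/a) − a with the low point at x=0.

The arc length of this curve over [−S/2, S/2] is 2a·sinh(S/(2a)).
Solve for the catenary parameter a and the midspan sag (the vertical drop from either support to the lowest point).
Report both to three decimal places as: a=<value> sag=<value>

seed: a₀ = √(S³/(24(L−S))) = √(141.087³/(24·18.079)) = 80.452154
iter 1: u=0.876838  f(a)=+7.079e-01  f'(a)=-4.850e-01  a ← 80.452154 − (+7.079e-01/-4.850e-01) = 81.911797
iter 2: u=0.861213  f(a)=+1.972e-02  f'(a)=-4.583e-01  a ← 81.911797 − (+1.972e-02/-4.583e-01) = 81.954836
iter 3: u=0.860761  f(a)=+1.629e-05  f'(a)=-4.575e-01  a ← 81.954836 − (+1.629e-05/-4.575e-01) = 81.954872
iter 4: u=0.860760  f(a)=+1.114e-11  f'(a)=-4.575e-01  a ← 81.954872 − (+1.114e-11/-4.575e-01) = 81.954872
converged: |Δa| < 1e-12 after 4 iterations
sag = a·(cosh(S/(2a)) − 1) = 81.954872·(cosh(0.860760) − 1) = 32.281965
T_max/T_min = cosh(S/(2a)) = 1.393899

a=81.955 sag=32.282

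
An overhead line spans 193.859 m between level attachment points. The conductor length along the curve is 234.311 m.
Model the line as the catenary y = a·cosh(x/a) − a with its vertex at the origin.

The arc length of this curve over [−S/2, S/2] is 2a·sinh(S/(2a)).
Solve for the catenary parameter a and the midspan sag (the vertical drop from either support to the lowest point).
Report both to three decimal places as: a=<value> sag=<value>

seed: a₀ = √(S³/(24(L−S))) = √(193.859³/(24·40.452)) = 86.627011
iter 1: u=1.118929  f(a)=+2.609e+00  f'(a)=-1.056e+00  a ← 86.627011 − (+2.609e+00/-1.056e+00) = 89.097261
iter 2: u=1.087907  f(a)=+1.158e-01  f'(a)=-9.644e-01  a ← 89.097261 − (+1.158e-01/-9.644e-01) = 89.217303
iter 3: u=1.086443  f(a)=+2.513e-04  f'(a)=-9.602e-01  a ← 89.217303 − (+2.513e-04/-9.602e-01) = 89.217564
iter 4: u=1.086440  f(a)=+1.190e-09  f'(a)=-9.602e-01  a ← 89.217564 − (+1.190e-09/-9.602e-01) = 89.217564
iter 5: u=1.086440  f(a)=+0.000e+00  f'(a)=-9.602e-01  a ← 89.217564 − (+0.000e+00/-9.602e-01) = 89.217564
converged: |Δa| < 1e-12 after 5 iterations
sag = a·(cosh(S/(2a)) − 1) = 89.217564·(cosh(1.086440) − 1) = 58.041340
T_max/T_min = cosh(S/(2a)) = 1.650560

a=89.218 sag=58.041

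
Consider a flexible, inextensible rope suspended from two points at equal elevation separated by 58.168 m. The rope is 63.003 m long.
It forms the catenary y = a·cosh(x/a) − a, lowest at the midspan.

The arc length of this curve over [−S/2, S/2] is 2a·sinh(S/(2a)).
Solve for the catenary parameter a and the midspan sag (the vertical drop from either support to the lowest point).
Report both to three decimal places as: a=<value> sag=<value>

seed: a₀ = √(S³/(24(L−S))) = √(58.168³/(24·4.835)) = 41.183413
iter 1: u=0.706207  f(a)=+1.220e-01  f'(a)=-2.467e-01  a ← 41.183413 − (+1.220e-01/-2.467e-01) = 41.677930
iter 2: u=0.697827  f(a)=+2.232e-03  f'(a)=-2.378e-01  a ← 41.677930 − (+2.232e-03/-2.378e-01) = 41.687318
iter 3: u=0.697670  f(a)=+7.783e-07  f'(a)=-2.376e-01  a ← 41.687318 − (+7.783e-07/-2.376e-01) = 41.687322
iter 4: u=0.697670  f(a)=+8.527e-14  f'(a)=-2.376e-01  a ← 41.687322 − (+8.527e-14/-2.376e-01) = 41.687322
converged: |Δa| < 1e-12 after 4 iterations
sag = a·(cosh(S/(2a)) − 1) = 41.687322·(cosh(0.697670) − 1) = 10.563777
T_max/T_min = cosh(S/(2a)) = 1.253405

a=41.687 sag=10.564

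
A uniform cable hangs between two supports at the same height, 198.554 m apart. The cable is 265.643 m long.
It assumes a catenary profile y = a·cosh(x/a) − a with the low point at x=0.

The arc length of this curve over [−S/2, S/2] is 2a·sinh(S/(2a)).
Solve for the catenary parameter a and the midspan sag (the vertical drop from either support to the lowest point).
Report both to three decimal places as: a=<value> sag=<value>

seed: a₀ = √(S³/(24(L−S))) = √(198.554³/(24·67.089)) = 69.724704
iter 1: u=1.423843  f(a)=+7.138e+00  f'(a)=-2.344e+00  a ← 69.724704 − (+7.138e+00/-2.344e+00) = 72.770202
iter 2: u=1.364253  f(a)=+4.943e-01  f'(a)=-2.029e+00  a ← 72.770202 − (+4.943e-01/-2.029e+00) = 73.013776
iter 3: u=1.359702  f(a)=+2.761e-03  f'(a)=-2.007e+00  a ← 73.013776 − (+2.761e-03/-2.007e+00) = 73.015152
iter 4: u=1.359677  f(a)=+8.716e-08  f'(a)=-2.007e+00  a ← 73.015152 − (+8.716e-08/-2.007e+00) = 73.015152
iter 5: u=1.359677  f(a)=+5.684e-14  f'(a)=-2.007e+00  a ← 73.015152 − (+5.684e-14/-2.007e+00) = 73.015152
converged: |Δa| < 1e-12 after 5 iterations
sag = a·(cosh(S/(2a)) − 1) = 73.015152·(cosh(1.359677) − 1) = 78.552534
T_max/T_min = cosh(S/(2a)) = 2.075839

a=73.015 sag=78.553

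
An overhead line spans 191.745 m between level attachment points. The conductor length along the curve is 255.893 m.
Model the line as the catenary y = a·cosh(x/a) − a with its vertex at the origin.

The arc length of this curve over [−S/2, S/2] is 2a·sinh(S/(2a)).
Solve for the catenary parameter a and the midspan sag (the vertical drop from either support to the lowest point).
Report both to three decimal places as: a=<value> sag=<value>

seed: a₀ = √(S³/(24(L−S))) = √(191.745³/(24·64.148)) = 67.668865
iter 1: u=1.416789  f(a)=+6.755e+00  f'(a)=-2.305e+00  a ← 67.668865 − (+6.755e+00/-2.305e+00) = 70.599503
iter 2: u=1.357977  f(a)=+4.636e-01  f'(a)=-1.998e+00  a ← 70.599503 − (+4.636e-01/-1.998e+00) = 70.831486
iter 3: u=1.353529  f(a)=+2.540e-03  f'(a)=-1.977e+00  a ← 70.831486 − (+2.540e-03/-1.977e+00) = 70.832771
iter 4: u=1.353505  f(a)=+7.713e-08  f'(a)=-1.976e+00  a ← 70.832771 − (+7.713e-08/-1.976e+00) = 70.832771
iter 5: u=1.353505  f(a)=+5.684e-14  f'(a)=-1.976e+00  a ← 70.832771 − (+5.684e-14/-1.976e+00) = 70.832771
converged: |Δa| < 1e-12 after 5 iterations
sag = a·(cosh(S/(2a)) − 1) = 70.832771·(cosh(1.353505) − 1) = 75.412189
T_max/T_min = cosh(S/(2a)) = 2.064651

a=70.833 sag=75.412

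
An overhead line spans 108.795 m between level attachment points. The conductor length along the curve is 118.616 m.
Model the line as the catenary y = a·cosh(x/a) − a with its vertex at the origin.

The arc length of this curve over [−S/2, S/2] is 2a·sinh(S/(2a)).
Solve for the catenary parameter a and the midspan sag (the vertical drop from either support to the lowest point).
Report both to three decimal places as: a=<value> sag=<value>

a=74.895 sag=20.639

seed: a₀ = √(S³/(24(L−S))) = √(108.795³/(24·9.821)) = 73.914548
iter 1: u=0.735951  f(a)=+2.694e-01  f'(a)=-2.804e-01  a ← 73.914548 − (+2.694e-01/-2.804e-01) = 74.875345
iter 2: u=0.726508  f(a)=+5.343e-03  f'(a)=-2.694e-01  a ← 74.875345 − (+5.343e-03/-2.694e-01) = 74.895179
iter 3: u=0.726315  f(a)=+2.196e-06  f'(a)=-2.692e-01  a ← 74.895179 − (+2.196e-06/-2.692e-01) = 74.895187
iter 4: u=0.726315  f(a)=+3.695e-13  f'(a)=-2.692e-01  a ← 74.895187 − (+3.695e-13/-2.692e-01) = 74.895187
converged: |Δa| < 1e-12 after 4 iterations
sag = a·(cosh(S/(2a)) − 1) = 74.895187·(cosh(0.726315) − 1) = 20.638723
T_max/T_min = cosh(S/(2a)) = 1.275568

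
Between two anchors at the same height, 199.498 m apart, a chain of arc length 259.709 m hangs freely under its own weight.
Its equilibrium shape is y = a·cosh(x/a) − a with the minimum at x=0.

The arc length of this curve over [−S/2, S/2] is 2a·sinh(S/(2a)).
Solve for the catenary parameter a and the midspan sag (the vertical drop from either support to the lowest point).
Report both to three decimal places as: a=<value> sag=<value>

seed: a₀ = √(S³/(24(L−S))) = √(199.498³/(24·60.211)) = 74.124927
iter 1: u=1.345688  f(a)=+5.693e+00  f'(a)=-1.938e+00  a ← 74.124927 − (+5.693e+00/-1.938e+00) = 77.061704
iter 2: u=1.294404  f(a)=+3.558e-01  f'(a)=-1.703e+00  a ← 77.061704 − (+3.558e-01/-1.703e+00) = 77.270626
iter 3: u=1.290905  f(a)=+1.595e-03  f'(a)=-1.688e+00  a ← 77.270626 − (+1.595e-03/-1.688e+00) = 77.271571
iter 4: u=1.290889  f(a)=+3.236e-08  f'(a)=-1.688e+00  a ← 77.271571 − (+3.236e-08/-1.688e+00) = 77.271571
iter 5: u=1.290889  f(a)=+0.000e+00  f'(a)=-1.688e+00  a ← 77.271571 − (+0.000e+00/-1.688e+00) = 77.271571
converged: |Δa| < 1e-12 after 5 iterations
sag = a·(cosh(S/(2a)) − 1) = 77.271571·(cosh(1.290889) − 1) = 73.834639
T_max/T_min = cosh(S/(2a)) = 1.955521

a=77.272 sag=73.835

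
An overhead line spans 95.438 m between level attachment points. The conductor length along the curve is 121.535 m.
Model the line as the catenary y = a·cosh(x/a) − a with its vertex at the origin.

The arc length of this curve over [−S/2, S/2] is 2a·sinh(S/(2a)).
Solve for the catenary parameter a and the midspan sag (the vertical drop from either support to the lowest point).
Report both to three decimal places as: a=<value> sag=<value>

a=38.696 sag=33.346

seed: a₀ = √(S³/(24(L−S))) = √(95.438³/(24·26.097)) = 37.254701
iter 1: u=1.280885  f(a)=+2.226e+00  f'(a)=-1.645e+00  a ← 37.254701 − (+2.226e+00/-1.645e+00) = 38.608335
iter 2: u=1.235977  f(a)=+1.271e-01  f'(a)=-1.462e+00  a ← 38.608335 − (+1.271e-01/-1.462e+00) = 38.695278
iter 3: u=1.233200  f(a)=+4.697e-04  f'(a)=-1.451e+00  a ← 38.695278 − (+4.697e-04/-1.451e+00) = 38.695602
iter 4: u=1.233189  f(a)=+6.466e-09  f'(a)=-1.451e+00  a ← 38.695602 − (+6.466e-09/-1.451e+00) = 38.695602
iter 5: u=1.233189  f(a)=-1.421e-14  f'(a)=-1.451e+00  a ← 38.695602 − (-1.421e-14/-1.451e+00) = 38.695602
converged: |Δa| < 1e-12 after 5 iterations
sag = a·(cosh(S/(2a)) − 1) = 38.695602·(cosh(1.233189) − 1) = 33.346321
T_max/T_min = cosh(S/(2a)) = 1.861760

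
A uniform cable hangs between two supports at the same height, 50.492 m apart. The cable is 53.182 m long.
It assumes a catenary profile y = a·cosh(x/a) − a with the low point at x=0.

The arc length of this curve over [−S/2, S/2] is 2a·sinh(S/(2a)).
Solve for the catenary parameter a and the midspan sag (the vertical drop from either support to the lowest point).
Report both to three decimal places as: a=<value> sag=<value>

a=45.006 sag=7.269

seed: a₀ = √(S³/(24(L−S))) = √(50.492³/(24·2.690)) = 44.653150
iter 1: u=0.565380  f(a)=+4.332e-02  f'(a)=-1.244e-01  a ← 44.653150 − (+4.332e-02/-1.244e-01) = 45.001456
iter 2: u=0.561004  f(a)=+5.121e-04  f'(a)=-1.215e-01  a ← 45.001456 − (+5.121e-04/-1.215e-01) = 45.005672
iter 3: u=0.560952  f(a)=+7.347e-08  f'(a)=-1.214e-01  a ← 45.005672 − (+7.347e-08/-1.214e-01) = 45.005673
iter 4: u=0.560952  f(a)=+0.000e+00  f'(a)=-1.214e-01  a ← 45.005673 − (+0.000e+00/-1.214e-01) = 45.005673
converged: |Δa| < 1e-12 after 4 iterations
sag = a·(cosh(S/(2a)) − 1) = 45.005673·(cosh(0.560952) − 1) = 7.268526
T_max/T_min = cosh(S/(2a)) = 1.161502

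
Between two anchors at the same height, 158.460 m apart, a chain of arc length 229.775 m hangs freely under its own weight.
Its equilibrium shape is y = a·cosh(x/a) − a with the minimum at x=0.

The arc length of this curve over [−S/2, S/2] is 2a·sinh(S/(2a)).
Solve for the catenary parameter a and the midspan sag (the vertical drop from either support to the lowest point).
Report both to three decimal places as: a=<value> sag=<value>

a=51.183 sag=74.590

seed: a₀ = √(S³/(24(L−S))) = √(158.460³/(24·71.315)) = 48.215138
iter 1: u=1.643260  f(a)=+1.027e+01  f'(a)=-3.838e+00  a ← 48.215138 − (+1.027e+01/-3.838e+00) = 50.891381
iter 2: u=1.556845  f(a)=+9.172e-01  f'(a)=-3.181e+00  a ← 50.891381 − (+9.172e-01/-3.181e+00) = 51.179768
iter 3: u=1.548073  f(a)=+8.898e-03  f'(a)=-3.119e+00  a ← 51.179768 − (+8.898e-03/-3.119e+00) = 51.182621
iter 4: u=1.547986  f(a)=+8.555e-07  f'(a)=-3.119e+00  a ← 51.182621 − (+8.555e-07/-3.119e+00) = 51.182621
iter 5: u=1.547986  f(a)=+2.842e-14  f'(a)=-3.119e+00  a ← 51.182621 − (+2.842e-14/-3.119e+00) = 51.182621
converged: |Δa| < 1e-12 after 5 iterations
sag = a·(cosh(S/(2a)) − 1) = 51.182621·(cosh(1.547986) − 1) = 74.590183
T_max/T_min = cosh(S/(2a)) = 2.457334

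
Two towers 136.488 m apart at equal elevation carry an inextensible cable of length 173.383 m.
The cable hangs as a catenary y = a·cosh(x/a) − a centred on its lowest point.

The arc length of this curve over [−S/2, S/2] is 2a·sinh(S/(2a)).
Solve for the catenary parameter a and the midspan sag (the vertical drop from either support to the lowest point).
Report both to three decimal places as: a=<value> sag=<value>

a=55.636 sag=47.373

seed: a₀ = √(S³/(24(L−S))) = √(136.488³/(24·36.895)) = 53.586122
iter 1: u=1.273539  f(a)=+3.110e+00  f'(a)=-1.614e+00  a ← 53.586122 − (+3.110e+00/-1.614e+00) = 55.513472
iter 2: u=1.229323  f(a)=+1.757e-01  f'(a)=-1.436e+00  a ← 55.513472 − (+1.757e-01/-1.436e+00) = 55.635800
iter 3: u=1.226620  f(a)=+6.347e-04  f'(a)=-1.426e+00  a ← 55.635800 − (+6.347e-04/-1.426e+00) = 55.636246
iter 4: u=1.226610  f(a)=+8.352e-09  f'(a)=-1.426e+00  a ← 55.636246 − (+8.352e-09/-1.426e+00) = 55.636246
iter 5: u=1.226610  f(a)=+0.000e+00  f'(a)=-1.426e+00  a ← 55.636246 − (+0.000e+00/-1.426e+00) = 55.636246
converged: |Δa| < 1e-12 after 5 iterations
sag = a·(cosh(S/(2a)) − 1) = 55.636246·(cosh(1.226610) − 1) = 47.372531
T_max/T_min = cosh(S/(2a)) = 1.851469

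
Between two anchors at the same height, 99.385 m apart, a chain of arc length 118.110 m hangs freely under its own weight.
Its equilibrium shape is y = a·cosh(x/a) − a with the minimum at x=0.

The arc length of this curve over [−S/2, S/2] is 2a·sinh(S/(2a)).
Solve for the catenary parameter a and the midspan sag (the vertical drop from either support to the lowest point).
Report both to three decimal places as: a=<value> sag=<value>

a=48.005 sag=28.100

seed: a₀ = √(S³/(24(L−S))) = √(99.385³/(24·18.725)) = 46.737419
iter 1: u=1.063227  f(a)=+1.087e+00  f'(a)=-8.956e-01  a ← 46.737419 − (+1.087e+00/-8.956e-01) = 47.951492
iter 2: u=1.036308  f(a)=+4.381e-02  f'(a)=-8.247e-01  a ← 47.951492 − (+4.381e-02/-8.247e-01) = 48.004609
iter 3: u=1.035161  f(a)=+7.773e-05  f'(a)=-8.218e-01  a ← 48.004609 − (+7.773e-05/-8.218e-01) = 48.004704
iter 4: u=1.035159  f(a)=+2.456e-10  f'(a)=-8.218e-01  a ← 48.004704 − (+2.456e-10/-8.218e-01) = 48.004704
iter 5: u=1.035159  f(a)=-2.842e-14  f'(a)=-8.218e-01  a ← 48.004704 − (-2.842e-14/-8.218e-01) = 48.004704
converged: |Δa| < 1e-12 after 5 iterations
sag = a·(cosh(S/(2a)) − 1) = 48.004704·(cosh(1.035159) − 1) = 28.100123
T_max/T_min = cosh(S/(2a)) = 1.585362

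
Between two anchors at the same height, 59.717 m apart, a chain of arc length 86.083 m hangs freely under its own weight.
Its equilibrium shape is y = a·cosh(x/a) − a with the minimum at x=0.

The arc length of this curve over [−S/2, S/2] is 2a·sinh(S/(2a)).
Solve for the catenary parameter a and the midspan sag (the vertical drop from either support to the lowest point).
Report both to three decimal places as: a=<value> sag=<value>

seed: a₀ = √(S³/(24(L−S))) = √(59.717³/(24·26.366)) = 18.345064
iter 1: u=1.627604  f(a)=+3.721e+00  f'(a)=-3.712e+00  a ← 18.345064 − (+3.721e+00/-3.712e+00) = 19.347561
iter 2: u=1.543269  f(a)=+3.268e-01  f'(a)=-3.086e+00  a ← 19.347561 − (+3.268e-01/-3.086e+00) = 19.453456
iter 3: u=1.534869  f(a)=+3.056e-03  f'(a)=-3.028e+00  a ← 19.453456 − (+3.056e-03/-3.028e+00) = 19.454465
iter 4: u=1.534789  f(a)=+2.729e-07  f'(a)=-3.028e+00  a ← 19.454465 − (+2.729e-07/-3.028e+00) = 19.454465
iter 5: u=1.534789  f(a)=+1.421e-14  f'(a)=-3.028e+00  a ← 19.454465 − (+1.421e-14/-3.028e+00) = 19.454465
converged: |Δa| < 1e-12 after 5 iterations
sag = a·(cosh(S/(2a)) − 1) = 19.454465·(cosh(1.534789) − 1) = 27.779494
T_max/T_min = cosh(S/(2a)) = 2.427924

a=19.454 sag=27.779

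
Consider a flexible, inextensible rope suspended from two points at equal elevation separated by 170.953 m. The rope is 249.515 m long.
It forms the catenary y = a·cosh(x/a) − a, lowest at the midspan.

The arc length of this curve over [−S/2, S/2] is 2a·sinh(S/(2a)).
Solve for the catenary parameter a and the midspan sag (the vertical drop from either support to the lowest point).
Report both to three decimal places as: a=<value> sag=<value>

a=54.705 sag=81.519

seed: a₀ = √(S³/(24(L−S))) = √(170.953³/(24·78.562)) = 51.475812
iter 1: u=1.660518  f(a)=+1.157e+01  f'(a)=-3.981e+00  a ← 51.475812 − (+1.157e+01/-3.981e+00) = 54.381920
iter 2: u=1.571782  f(a)=+1.052e+00  f'(a)=-3.287e+00  a ← 54.381920 − (+1.052e+00/-3.287e+00) = 54.701968
iter 3: u=1.562585  f(a)=+1.062e-02  f'(a)=-3.221e+00  a ← 54.701968 − (+1.062e-02/-3.221e+00) = 54.705266
iter 4: u=1.562491  f(a)=+1.107e-06  f'(a)=-3.221e+00  a ← 54.705266 − (+1.107e-06/-3.221e+00) = 54.705266
iter 5: u=1.562491  f(a)=+2.842e-14  f'(a)=-3.221e+00  a ← 54.705266 − (+2.842e-14/-3.221e+00) = 54.705266
converged: |Δa| < 1e-12 after 5 iterations
sag = a·(cosh(S/(2a)) − 1) = 54.705266·(cosh(1.562491) − 1) = 81.519181
T_max/T_min = cosh(S/(2a)) = 2.490152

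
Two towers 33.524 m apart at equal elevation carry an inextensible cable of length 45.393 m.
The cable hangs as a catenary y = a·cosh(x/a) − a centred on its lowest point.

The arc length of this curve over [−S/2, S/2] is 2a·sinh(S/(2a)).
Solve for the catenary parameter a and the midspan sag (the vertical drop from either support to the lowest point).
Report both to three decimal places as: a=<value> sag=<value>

seed: a₀ = √(S³/(24(L−S))) = √(33.524³/(24·11.869)) = 11.500615
iter 1: u=1.457487  f(a)=+1.326e+00  f'(a)=-2.537e+00  a ← 11.500615 − (+1.326e+00/-2.537e+00) = 12.023381
iter 2: u=1.394117  f(a)=+9.579e-02  f'(a)=-2.183e+00  a ← 12.023381 − (+9.579e-02/-2.183e+00) = 12.067269
iter 3: u=1.389047  f(a)=+5.857e-04  f'(a)=-2.156e+00  a ← 12.067269 − (+5.857e-04/-2.156e+00) = 12.067541
iter 4: u=1.389015  f(a)=+2.219e-08  f'(a)=-2.156e+00  a ← 12.067541 − (+2.219e-08/-2.156e+00) = 12.067541
iter 5: u=1.389015  f(a)=+0.000e+00  f'(a)=-2.156e+00  a ← 12.067541 − (+0.000e+00/-2.156e+00) = 12.067541
converged: |Δa| < 1e-12 after 5 iterations
sag = a·(cosh(S/(2a)) − 1) = 12.067541·(cosh(1.389015) − 1) = 13.637647
T_max/T_min = cosh(S/(2a)) = 2.130110

a=12.068 sag=13.638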